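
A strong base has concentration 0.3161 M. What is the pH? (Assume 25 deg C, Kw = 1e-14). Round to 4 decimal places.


A strong base dissociates completely, so [OH-] equals the given concentration.
pOH = -log10([OH-]) = -log10(0.3161) = 0.500176
pH = 14 - pOH = 14 - 0.500176
pH = 13.499824, rounded to 4 dp:

13.4998


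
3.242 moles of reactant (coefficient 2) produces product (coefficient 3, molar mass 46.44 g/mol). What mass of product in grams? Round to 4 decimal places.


Use the coefficient ratio to convert reactant moles to product moles, then multiply by the product's molar mass.
moles_P = moles_R * (coeff_P / coeff_R) = 3.242 * (3/2) = 4.863
mass_P = moles_P * M_P = 4.863 * 46.44
mass_P = 225.83772 g, rounded to 4 dp:

225.8377 g


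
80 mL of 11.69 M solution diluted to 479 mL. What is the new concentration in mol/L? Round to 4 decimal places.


Dilution: M1*V1 = M2*V2, solve for M2.
M2 = M1*V1 / V2
M2 = 11.69 * 80 / 479
M2 = 935.2 / 479
M2 = 1.95240084 mol/L, rounded to 4 dp:

1.9524 mol/L


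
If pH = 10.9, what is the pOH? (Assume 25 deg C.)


At 25 deg C, pH + pOH = 14.
pOH = 14 - pH = 14 - 10.9
pOH = 3.1:

3.10


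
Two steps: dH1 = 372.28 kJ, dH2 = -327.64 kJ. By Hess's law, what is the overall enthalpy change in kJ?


Hess's law: enthalpy is a state function, so add the step enthalpies.
dH_total = dH1 + dH2 = 372.28 + (-327.64)
dH_total = 44.64 kJ:

44.64 kJ


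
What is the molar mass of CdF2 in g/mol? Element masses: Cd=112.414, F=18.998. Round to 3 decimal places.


M = sum(count * atomic_mass) over atoms.
M = 1*112.414 + 2*18.998
M = 112.414 + 37.996
M = 150.41 g/mol, rounded to 3 dp:

150.410 g/mol


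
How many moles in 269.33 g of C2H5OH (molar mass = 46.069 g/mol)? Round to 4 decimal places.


n = mass / M
n = 269.33 / 46.069
n = 5.84623065 mol, rounded to 4 dp:

5.8462 mol


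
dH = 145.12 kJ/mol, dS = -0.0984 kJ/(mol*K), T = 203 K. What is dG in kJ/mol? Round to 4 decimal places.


Gibbs: dG = dH - T*dS (consistent units, dS already in kJ/(mol*K)).
T*dS = 203 * -0.0984 = -19.9752
dG = 145.12 - (-19.9752)
dG = 165.0952 kJ/mol, rounded to 4 dp:

165.0952 kJ/mol


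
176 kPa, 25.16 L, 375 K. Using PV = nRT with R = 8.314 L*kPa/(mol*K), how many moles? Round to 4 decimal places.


PV = nRT, solve for n = PV / (RT).
PV = 176 * 25.16 = 4428.16
RT = 8.314 * 375 = 3117.75
n = 4428.16 / 3117.75
n = 1.42030631 mol, rounded to 4 dp:

1.4203 mol


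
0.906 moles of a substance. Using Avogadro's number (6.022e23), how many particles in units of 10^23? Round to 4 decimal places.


N = n * NA, then divide by 1e23 for the requested units.
N / 1e23 = n * 6.022
N / 1e23 = 0.906 * 6.022
N / 1e23 = 5.455932, rounded to 4 dp:

5.4559


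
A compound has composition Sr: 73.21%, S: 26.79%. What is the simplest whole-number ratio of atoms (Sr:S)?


Assume 100 g of compound, divide each mass% by atomic mass to get moles, then normalize by the smallest to get a raw atom ratio.
Moles per 100 g: Sr: 73.21/87.62 = 0.8355, S: 26.79/32.065 = 0.8355
Raw ratio (divide by min = 0.8355): Sr: 1.0, S: 1.0
Multiply by 1 to clear fractions: Sr: 1.0 ~= 1, S: 1.0 ~= 1
Reduce by GCD to get the simplest whole-number ratio:

1:1


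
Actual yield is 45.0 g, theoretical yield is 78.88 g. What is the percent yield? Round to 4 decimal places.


% yield = 100 * actual / theoretical
% yield = 100 * 45.0 / 78.88
% yield = 57.04868154 %, rounded to 4 dp:

57.0487 %


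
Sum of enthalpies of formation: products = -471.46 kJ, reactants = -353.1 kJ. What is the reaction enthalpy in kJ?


dH_rxn = sum(dH_f products) - sum(dH_f reactants)
dH_rxn = -471.46 - (-353.1)
dH_rxn = -118.36 kJ:

-118.36 kJ


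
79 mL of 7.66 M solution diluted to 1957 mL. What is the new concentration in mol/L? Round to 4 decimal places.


Dilution: M1*V1 = M2*V2, solve for M2.
M2 = M1*V1 / V2
M2 = 7.66 * 79 / 1957
M2 = 605.14 / 1957
M2 = 0.30921819 mol/L, rounded to 4 dp:

0.3092 mol/L


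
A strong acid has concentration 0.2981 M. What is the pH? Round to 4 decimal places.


A strong acid dissociates completely, so [H+] equals the given concentration.
pH = -log10([H+]) = -log10(0.2981)
pH = 0.52563802, rounded to 4 dp:

0.5256


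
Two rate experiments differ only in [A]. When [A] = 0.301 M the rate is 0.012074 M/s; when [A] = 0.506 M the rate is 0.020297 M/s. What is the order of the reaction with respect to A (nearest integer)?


Rate is proportional to [A]^n, so rate2/rate1 = ([A]2/[A]1)^n. Take logs to solve for n.
rate2/rate1 = 0.020297 / 0.012074 = 1.6811
[A]2/[A]1 = 0.506 / 0.301 = 1.6811
n = ln(1.6811) / ln(1.6811) = 1.0
Nearest integer order:

1


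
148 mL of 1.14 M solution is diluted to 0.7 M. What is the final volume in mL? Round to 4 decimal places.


Dilution: M1*V1 = M2*V2, solve for V2.
V2 = M1*V1 / M2
V2 = 1.14 * 148 / 0.7
V2 = 168.72 / 0.7
V2 = 241.02857143 mL, rounded to 4 dp:

241.0286 mL


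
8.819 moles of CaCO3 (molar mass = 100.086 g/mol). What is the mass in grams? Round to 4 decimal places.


mass = n * M
mass = 8.819 * 100.086
mass = 882.658434 g, rounded to 4 dp:

882.6584 g


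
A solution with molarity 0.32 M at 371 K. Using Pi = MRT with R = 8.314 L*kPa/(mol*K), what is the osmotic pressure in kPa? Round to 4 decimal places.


Osmotic pressure (van't Hoff): Pi = M*R*T.
RT = 8.314 * 371 = 3084.494
Pi = 0.32 * 3084.494
Pi = 987.03808 kPa, rounded to 4 dp:

987.0381 kPa


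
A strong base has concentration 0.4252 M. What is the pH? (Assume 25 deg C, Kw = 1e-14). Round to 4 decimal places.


A strong base dissociates completely, so [OH-] equals the given concentration.
pOH = -log10([OH-]) = -log10(0.4252) = 0.371407
pH = 14 - pOH = 14 - 0.371407
pH = 13.628593, rounded to 4 dp:

13.6286


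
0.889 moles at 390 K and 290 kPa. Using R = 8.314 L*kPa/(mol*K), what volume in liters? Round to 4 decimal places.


PV = nRT, solve for V = nRT / P.
nRT = 0.889 * 8.314 * 390 = 2882.5469
V = 2882.5469 / 290
V = 9.9398169 L, rounded to 4 dp:

9.9398 L


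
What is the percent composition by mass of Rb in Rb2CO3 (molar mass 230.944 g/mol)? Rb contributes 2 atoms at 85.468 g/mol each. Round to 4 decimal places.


pct = 100 * (n_elem * M_elem) / M_total
mass_contribution = 2 * 85.468 = 170.936 g/mol
pct = 100 * 170.936 / 230.944
pct = 74.01621172 %, rounded to 4 dp:

74.0162 %


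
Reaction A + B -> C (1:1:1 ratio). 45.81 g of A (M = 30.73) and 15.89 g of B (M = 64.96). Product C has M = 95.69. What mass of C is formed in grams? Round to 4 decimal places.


Find moles of each reactant; the smaller value is the limiting reagent in a 1:1:1 reaction, so moles_C equals moles of the limiter.
n_A = mass_A / M_A = 45.81 / 30.73 = 1.490726 mol
n_B = mass_B / M_B = 15.89 / 64.96 = 0.244612 mol
Limiting reagent: B (smaller), n_limiting = 0.244612 mol
mass_C = n_limiting * M_C = 0.244612 * 95.69
mass_C = 23.40692228 g, rounded to 4 dp:

23.4069 g


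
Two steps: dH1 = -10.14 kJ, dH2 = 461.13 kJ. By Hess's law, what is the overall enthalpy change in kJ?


Hess's law: enthalpy is a state function, so add the step enthalpies.
dH_total = dH1 + dH2 = -10.14 + (461.13)
dH_total = 450.99 kJ:

450.99 kJ


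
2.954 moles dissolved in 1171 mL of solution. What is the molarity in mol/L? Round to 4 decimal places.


Convert volume to liters: V_L = V_mL / 1000.
V_L = 1171 / 1000 = 1.171 L
M = n / V_L = 2.954 / 1.171
M = 2.52263023 mol/L, rounded to 4 dp:

2.5226 mol/L


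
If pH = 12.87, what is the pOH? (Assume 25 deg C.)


At 25 deg C, pH + pOH = 14.
pOH = 14 - pH = 14 - 12.87
pOH = 1.13:

1.13


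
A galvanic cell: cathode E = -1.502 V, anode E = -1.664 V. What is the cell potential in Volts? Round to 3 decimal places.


Standard cell potential: E_cell = E_cathode - E_anode.
E_cell = -1.502 - (-1.664)
E_cell = 0.162 V, rounded to 3 dp:

0.162 V


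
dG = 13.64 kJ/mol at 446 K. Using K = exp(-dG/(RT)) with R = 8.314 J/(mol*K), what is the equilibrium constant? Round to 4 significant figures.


dG is in kJ/mol; multiply by 1000 to match R in J/(mol*K).
RT = 8.314 * 446 = 3708.044 J/mol
exponent = -dG*1000 / (RT) = -(13.64*1000) / 3708.044 = -3.67848925
K = exp(-3.67848925)
K = 0.025261109, rounded to 4 significant figures:

0.02526


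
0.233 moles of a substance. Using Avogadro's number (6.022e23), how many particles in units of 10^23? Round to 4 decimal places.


N = n * NA, then divide by 1e23 for the requested units.
N / 1e23 = n * 6.022
N / 1e23 = 0.233 * 6.022
N / 1e23 = 1.403126, rounded to 4 dp:

1.4031


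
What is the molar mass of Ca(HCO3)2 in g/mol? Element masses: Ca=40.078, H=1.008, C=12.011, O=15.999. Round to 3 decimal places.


M = sum(count * atomic_mass) over atoms.
M = 1*40.078 + 2*1.008 + 2*12.011 + 6*15.999
M = 40.078 + 2.016 + 24.022 + 95.994
M = 162.11 g/mol, rounded to 3 dp:

162.110 g/mol


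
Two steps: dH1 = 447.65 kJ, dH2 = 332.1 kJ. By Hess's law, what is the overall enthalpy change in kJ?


Hess's law: enthalpy is a state function, so add the step enthalpies.
dH_total = dH1 + dH2 = 447.65 + (332.1)
dH_total = 779.75 kJ:

779.75 kJ


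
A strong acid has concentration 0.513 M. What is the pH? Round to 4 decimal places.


A strong acid dissociates completely, so [H+] equals the given concentration.
pH = -log10([H+]) = -log10(0.513)
pH = 0.28988263, rounded to 4 dp:

0.2899


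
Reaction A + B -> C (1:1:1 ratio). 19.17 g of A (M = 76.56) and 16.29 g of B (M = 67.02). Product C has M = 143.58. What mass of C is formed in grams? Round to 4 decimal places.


Find moles of each reactant; the smaller value is the limiting reagent in a 1:1:1 reaction, so moles_C equals moles of the limiter.
n_A = mass_A / M_A = 19.17 / 76.56 = 0.250392 mol
n_B = mass_B / M_B = 16.29 / 67.02 = 0.243062 mol
Limiting reagent: B (smaller), n_limiting = 0.243062 mol
mass_C = n_limiting * M_C = 0.243062 * 143.58
mass_C = 34.89884196 g, rounded to 4 dp:

34.8988 g


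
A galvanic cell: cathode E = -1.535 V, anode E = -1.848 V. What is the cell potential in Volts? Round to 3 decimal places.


Standard cell potential: E_cell = E_cathode - E_anode.
E_cell = -1.535 - (-1.848)
E_cell = 0.313 V, rounded to 3 dp:

0.313 V


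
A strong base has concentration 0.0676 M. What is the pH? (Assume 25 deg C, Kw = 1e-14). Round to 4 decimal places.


A strong base dissociates completely, so [OH-] equals the given concentration.
pOH = -log10([OH-]) = -log10(0.0676) = 1.170053
pH = 14 - pOH = 14 - 1.170053
pH = 12.829947, rounded to 4 dp:

12.8299


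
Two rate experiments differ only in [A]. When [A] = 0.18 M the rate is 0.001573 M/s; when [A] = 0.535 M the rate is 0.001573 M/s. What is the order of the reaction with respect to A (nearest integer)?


Rate is proportional to [A]^n, so rate2/rate1 = ([A]2/[A]1)^n. Take logs to solve for n.
rate2/rate1 = 0.001573 / 0.001573 = 1.0
[A]2/[A]1 = 0.535 / 0.18 = 2.9722
n = ln(1.0) / ln(2.9722) = 0.0
Nearest integer order:

0


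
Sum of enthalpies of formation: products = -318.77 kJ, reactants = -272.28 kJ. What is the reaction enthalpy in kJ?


dH_rxn = sum(dH_f products) - sum(dH_f reactants)
dH_rxn = -318.77 - (-272.28)
dH_rxn = -46.49 kJ:

-46.49 kJ


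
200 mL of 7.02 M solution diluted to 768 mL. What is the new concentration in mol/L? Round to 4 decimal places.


Dilution: M1*V1 = M2*V2, solve for M2.
M2 = M1*V1 / V2
M2 = 7.02 * 200 / 768
M2 = 1404.0 / 768
M2 = 1.828125 mol/L, rounded to 4 dp:

1.8281 mol/L


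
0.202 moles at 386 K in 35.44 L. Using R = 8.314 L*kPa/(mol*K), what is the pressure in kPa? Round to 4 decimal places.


PV = nRT, solve for P = nRT / V.
nRT = 0.202 * 8.314 * 386 = 648.2592
P = 648.2592 / 35.44
P = 18.29173815 kPa, rounded to 4 dp:

18.2917 kPa


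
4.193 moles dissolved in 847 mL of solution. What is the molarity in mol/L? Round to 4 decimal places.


Convert volume to liters: V_L = V_mL / 1000.
V_L = 847 / 1000 = 0.847 L
M = n / V_L = 4.193 / 0.847
M = 4.95041322 mol/L, rounded to 4 dp:

4.9504 mol/L


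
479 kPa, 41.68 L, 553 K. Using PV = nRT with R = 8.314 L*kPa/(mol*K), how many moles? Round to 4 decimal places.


PV = nRT, solve for n = PV / (RT).
PV = 479 * 41.68 = 19964.72
RT = 8.314 * 553 = 4597.642
n = 19964.72 / 4597.642
n = 4.34238246 mol, rounded to 4 dp:

4.3424 mol


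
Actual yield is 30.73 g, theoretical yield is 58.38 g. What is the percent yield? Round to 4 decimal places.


% yield = 100 * actual / theoretical
% yield = 100 * 30.73 / 58.38
% yield = 52.63788969 %, rounded to 4 dp:

52.6379 %


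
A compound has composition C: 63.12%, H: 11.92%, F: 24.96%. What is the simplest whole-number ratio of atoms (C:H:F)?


Assume 100 g of compound, divide each mass% by atomic mass to get moles, then normalize by the smallest to get a raw atom ratio.
Moles per 100 g: C: 63.12/12.011 = 5.2552, H: 11.92/1.008 = 11.8254, F: 24.96/18.998 = 1.3138
Raw ratio (divide by min = 1.3138): C: 4.0, H: 9.001, F: 1.0
Multiply by 1 to clear fractions: C: 4.0 ~= 4, H: 9.001 ~= 9, F: 1.0 ~= 1
Reduce by GCD to get the simplest whole-number ratio:

4:9:1


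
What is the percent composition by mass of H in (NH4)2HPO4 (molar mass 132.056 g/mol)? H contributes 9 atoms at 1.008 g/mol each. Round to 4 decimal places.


pct = 100 * (n_elem * M_elem) / M_total
mass_contribution = 9 * 1.008 = 9.072 g/mol
pct = 100 * 9.072 / 132.056
pct = 6.86981281 %, rounded to 4 dp:

6.8698 %


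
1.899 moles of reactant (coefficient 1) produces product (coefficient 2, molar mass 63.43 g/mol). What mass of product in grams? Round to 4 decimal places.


Use the coefficient ratio to convert reactant moles to product moles, then multiply by the product's molar mass.
moles_P = moles_R * (coeff_P / coeff_R) = 1.899 * (2/1) = 3.798
mass_P = moles_P * M_P = 3.798 * 63.43
mass_P = 240.90714 g, rounded to 4 dp:

240.9071 g


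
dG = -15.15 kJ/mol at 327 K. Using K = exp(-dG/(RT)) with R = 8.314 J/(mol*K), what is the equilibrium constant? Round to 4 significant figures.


dG is in kJ/mol; multiply by 1000 to match R in J/(mol*K).
RT = 8.314 * 327 = 2718.678 J/mol
exponent = -dG*1000 / (RT) = -(-15.15*1000) / 2718.678 = 5.57256137
K = exp(5.57256137)
K = 263.10715, rounded to 4 significant figures:

263.1


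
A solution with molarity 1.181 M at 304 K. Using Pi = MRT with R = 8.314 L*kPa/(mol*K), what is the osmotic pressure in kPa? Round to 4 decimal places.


Osmotic pressure (van't Hoff): Pi = M*R*T.
RT = 8.314 * 304 = 2527.456
Pi = 1.181 * 2527.456
Pi = 2984.925536 kPa, rounded to 4 dp:

2984.9255 kPa


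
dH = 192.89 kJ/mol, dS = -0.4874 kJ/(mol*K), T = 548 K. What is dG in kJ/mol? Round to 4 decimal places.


Gibbs: dG = dH - T*dS (consistent units, dS already in kJ/(mol*K)).
T*dS = 548 * -0.4874 = -267.0952
dG = 192.89 - (-267.0952)
dG = 459.9852 kJ/mol, rounded to 4 dp:

459.9852 kJ/mol


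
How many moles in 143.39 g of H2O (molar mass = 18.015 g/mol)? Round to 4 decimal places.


n = mass / M
n = 143.39 / 18.015
n = 7.95947821 mol, rounded to 4 dp:

7.9595 mol


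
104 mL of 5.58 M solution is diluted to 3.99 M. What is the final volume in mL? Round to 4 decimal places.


Dilution: M1*V1 = M2*V2, solve for V2.
V2 = M1*V1 / M2
V2 = 5.58 * 104 / 3.99
V2 = 580.32 / 3.99
V2 = 145.44360902 mL, rounded to 4 dp:

145.4436 mL


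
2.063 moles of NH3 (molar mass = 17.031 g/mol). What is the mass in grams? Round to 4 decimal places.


mass = n * M
mass = 2.063 * 17.031
mass = 35.134953 g, rounded to 4 dp:

35.1350 g


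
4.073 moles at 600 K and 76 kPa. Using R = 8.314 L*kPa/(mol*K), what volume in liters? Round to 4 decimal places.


PV = nRT, solve for V = nRT / P.
nRT = 4.073 * 8.314 * 600 = 20317.7532
V = 20317.7532 / 76
V = 267.33885789 L, rounded to 4 dp:

267.3389 L


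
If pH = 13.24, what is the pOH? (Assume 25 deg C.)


At 25 deg C, pH + pOH = 14.
pOH = 14 - pH = 14 - 13.24
pOH = 0.76:

0.76


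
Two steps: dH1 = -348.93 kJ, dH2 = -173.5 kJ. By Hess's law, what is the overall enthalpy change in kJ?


Hess's law: enthalpy is a state function, so add the step enthalpies.
dH_total = dH1 + dH2 = -348.93 + (-173.5)
dH_total = -522.43 kJ:

-522.43 kJ


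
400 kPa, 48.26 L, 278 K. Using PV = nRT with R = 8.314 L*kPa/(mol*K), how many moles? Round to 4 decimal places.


PV = nRT, solve for n = PV / (RT).
PV = 400 * 48.26 = 19304.0
RT = 8.314 * 278 = 2311.292
n = 19304.0 / 2311.292
n = 8.3520386 mol, rounded to 4 dp:

8.3520 mol


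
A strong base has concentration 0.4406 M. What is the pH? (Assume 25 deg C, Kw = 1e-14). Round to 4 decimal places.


A strong base dissociates completely, so [OH-] equals the given concentration.
pOH = -log10([OH-]) = -log10(0.4406) = 0.355956
pH = 14 - pOH = 14 - 0.355956
pH = 13.644044, rounded to 4 dp:

13.6440


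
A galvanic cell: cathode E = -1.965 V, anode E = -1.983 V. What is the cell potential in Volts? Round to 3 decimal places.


Standard cell potential: E_cell = E_cathode - E_anode.
E_cell = -1.965 - (-1.983)
E_cell = 0.018 V, rounded to 3 dp:

0.018 V


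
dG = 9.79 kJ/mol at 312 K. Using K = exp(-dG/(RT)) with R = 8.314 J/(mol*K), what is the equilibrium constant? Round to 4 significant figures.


dG is in kJ/mol; multiply by 1000 to match R in J/(mol*K).
RT = 8.314 * 312 = 2593.968 J/mol
exponent = -dG*1000 / (RT) = -(9.79*1000) / 2593.968 = -3.77414062
K = exp(-3.77414062)
K = 0.022956811, rounded to 4 significant figures:

0.02296


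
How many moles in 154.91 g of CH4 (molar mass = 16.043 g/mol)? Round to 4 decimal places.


n = mass / M
n = 154.91 / 16.043
n = 9.6559247 mol, rounded to 4 dp:

9.6559 mol


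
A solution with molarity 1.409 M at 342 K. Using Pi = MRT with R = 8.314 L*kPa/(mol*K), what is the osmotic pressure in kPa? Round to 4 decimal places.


Osmotic pressure (van't Hoff): Pi = M*R*T.
RT = 8.314 * 342 = 2843.388
Pi = 1.409 * 2843.388
Pi = 4006.333692 kPa, rounded to 4 dp:

4006.3337 kPa


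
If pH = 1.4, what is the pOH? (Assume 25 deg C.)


At 25 deg C, pH + pOH = 14.
pOH = 14 - pH = 14 - 1.4
pOH = 12.6:

12.60


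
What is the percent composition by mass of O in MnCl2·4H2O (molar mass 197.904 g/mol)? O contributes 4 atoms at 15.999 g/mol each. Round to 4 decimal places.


pct = 100 * (n_elem * M_elem) / M_total
mass_contribution = 4 * 15.999 = 63.996 g/mol
pct = 100 * 63.996 / 197.904
pct = 32.33689061 %, rounded to 4 dp:

32.3369 %


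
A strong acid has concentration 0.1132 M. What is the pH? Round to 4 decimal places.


A strong acid dissociates completely, so [H+] equals the given concentration.
pH = -log10([H+]) = -log10(0.1132)
pH = 0.94615357, rounded to 4 dp:

0.9462


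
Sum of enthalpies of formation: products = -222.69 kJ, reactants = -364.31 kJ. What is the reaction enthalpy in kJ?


dH_rxn = sum(dH_f products) - sum(dH_f reactants)
dH_rxn = -222.69 - (-364.31)
dH_rxn = 141.62 kJ:

141.62 kJ


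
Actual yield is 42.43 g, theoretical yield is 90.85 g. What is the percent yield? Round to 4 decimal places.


% yield = 100 * actual / theoretical
% yield = 100 * 42.43 / 90.85
% yield = 46.70335718 %, rounded to 4 dp:

46.7034 %


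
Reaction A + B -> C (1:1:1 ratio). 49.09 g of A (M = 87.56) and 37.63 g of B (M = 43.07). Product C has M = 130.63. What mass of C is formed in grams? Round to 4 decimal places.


Find moles of each reactant; the smaller value is the limiting reagent in a 1:1:1 reaction, so moles_C equals moles of the limiter.
n_A = mass_A / M_A = 49.09 / 87.56 = 0.560644 mol
n_B = mass_B / M_B = 37.63 / 43.07 = 0.873694 mol
Limiting reagent: A (smaller), n_limiting = 0.560644 mol
mass_C = n_limiting * M_C = 0.560644 * 130.63
mass_C = 73.23692572 g, rounded to 4 dp:

73.2369 g


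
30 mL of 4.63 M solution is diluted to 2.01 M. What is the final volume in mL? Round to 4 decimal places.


Dilution: M1*V1 = M2*V2, solve for V2.
V2 = M1*V1 / M2
V2 = 4.63 * 30 / 2.01
V2 = 138.9 / 2.01
V2 = 69.10447761 mL, rounded to 4 dp:

69.1045 mL


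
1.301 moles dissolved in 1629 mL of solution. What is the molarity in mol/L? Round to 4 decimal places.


Convert volume to liters: V_L = V_mL / 1000.
V_L = 1629 / 1000 = 1.629 L
M = n / V_L = 1.301 / 1.629
M = 0.79864948 mol/L, rounded to 4 dp:

0.7986 mol/L


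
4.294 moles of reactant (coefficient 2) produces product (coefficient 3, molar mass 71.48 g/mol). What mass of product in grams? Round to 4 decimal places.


Use the coefficient ratio to convert reactant moles to product moles, then multiply by the product's molar mass.
moles_P = moles_R * (coeff_P / coeff_R) = 4.294 * (3/2) = 6.441
mass_P = moles_P * M_P = 6.441 * 71.48
mass_P = 460.40268 g, rounded to 4 dp:

460.4027 g


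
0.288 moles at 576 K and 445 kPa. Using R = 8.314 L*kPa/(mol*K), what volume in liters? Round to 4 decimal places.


PV = nRT, solve for V = nRT / P.
nRT = 0.288 * 8.314 * 576 = 1379.1928
V = 1379.1928 / 445
V = 3.09930966 L, rounded to 4 dp:

3.0993 L


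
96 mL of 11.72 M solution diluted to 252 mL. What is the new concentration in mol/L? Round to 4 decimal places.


Dilution: M1*V1 = M2*V2, solve for M2.
M2 = M1*V1 / V2
M2 = 11.72 * 96 / 252
M2 = 1125.12 / 252
M2 = 4.4647619 mol/L, rounded to 4 dp:

4.4648 mol/L


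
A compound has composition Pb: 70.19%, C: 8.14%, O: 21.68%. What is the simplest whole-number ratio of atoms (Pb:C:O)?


Assume 100 g of compound, divide each mass% by atomic mass to get moles, then normalize by the smallest to get a raw atom ratio.
Moles per 100 g: Pb: 70.19/207.2 = 0.3388, C: 8.14/12.011 = 0.6777, O: 21.68/15.999 = 1.3551
Raw ratio (divide by min = 0.3388): Pb: 1.0, C: 2.001, O: 4.0
Multiply by 1 to clear fractions: Pb: 1.0 ~= 1, C: 2.001 ~= 2, O: 4.0 ~= 4
Reduce by GCD to get the simplest whole-number ratio:

1:2:4


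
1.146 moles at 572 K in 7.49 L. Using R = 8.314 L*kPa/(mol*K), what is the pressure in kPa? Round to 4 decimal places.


PV = nRT, solve for P = nRT / V.
nRT = 1.146 * 8.314 * 572 = 5449.9268
P = 5449.9268 / 7.49
P = 727.6270761 kPa, rounded to 4 dp:

727.6271 kPa


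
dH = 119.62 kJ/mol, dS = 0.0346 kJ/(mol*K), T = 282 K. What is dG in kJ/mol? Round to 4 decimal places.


Gibbs: dG = dH - T*dS (consistent units, dS already in kJ/(mol*K)).
T*dS = 282 * 0.0346 = 9.7572
dG = 119.62 - (9.7572)
dG = 109.8628 kJ/mol, rounded to 4 dp:

109.8628 kJ/mol


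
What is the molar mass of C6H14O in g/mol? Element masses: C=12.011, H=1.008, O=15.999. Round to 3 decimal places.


M = sum(count * atomic_mass) over atoms.
M = 6*12.011 + 14*1.008 + 1*15.999
M = 72.066 + 14.112 + 15.999
M = 102.177 g/mol, rounded to 3 dp:

102.177 g/mol


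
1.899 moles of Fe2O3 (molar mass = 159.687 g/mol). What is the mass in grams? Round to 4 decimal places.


mass = n * M
mass = 1.899 * 159.687
mass = 303.245613 g, rounded to 4 dp:

303.2456 g


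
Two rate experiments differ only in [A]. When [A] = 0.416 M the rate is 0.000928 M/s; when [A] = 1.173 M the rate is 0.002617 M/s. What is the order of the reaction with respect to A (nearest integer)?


Rate is proportional to [A]^n, so rate2/rate1 = ([A]2/[A]1)^n. Take logs to solve for n.
rate2/rate1 = 0.002617 / 0.000928 = 2.82
[A]2/[A]1 = 1.173 / 0.416 = 2.8197
n = ln(2.82) / ln(2.8197) = 1.0
Nearest integer order:

1


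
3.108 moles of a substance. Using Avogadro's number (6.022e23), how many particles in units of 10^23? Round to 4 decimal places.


N = n * NA, then divide by 1e23 for the requested units.
N / 1e23 = n * 6.022
N / 1e23 = 3.108 * 6.022
N / 1e23 = 18.716376, rounded to 4 dp:

18.7164


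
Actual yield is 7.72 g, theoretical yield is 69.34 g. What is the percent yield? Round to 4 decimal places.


% yield = 100 * actual / theoretical
% yield = 100 * 7.72 / 69.34
% yield = 11.13354485 %, rounded to 4 dp:

11.1335 %


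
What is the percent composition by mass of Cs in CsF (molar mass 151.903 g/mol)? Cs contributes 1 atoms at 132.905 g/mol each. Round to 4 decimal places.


pct = 100 * (n_elem * M_elem) / M_total
mass_contribution = 1 * 132.905 = 132.905 g/mol
pct = 100 * 132.905 / 151.903
pct = 87.49333456 %, rounded to 4 dp:

87.4933 %


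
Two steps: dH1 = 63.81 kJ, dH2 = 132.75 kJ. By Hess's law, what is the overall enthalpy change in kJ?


Hess's law: enthalpy is a state function, so add the step enthalpies.
dH_total = dH1 + dH2 = 63.81 + (132.75)
dH_total = 196.56 kJ:

196.56 kJ


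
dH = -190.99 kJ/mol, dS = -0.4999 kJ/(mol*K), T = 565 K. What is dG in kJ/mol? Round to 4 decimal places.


Gibbs: dG = dH - T*dS (consistent units, dS already in kJ/(mol*K)).
T*dS = 565 * -0.4999 = -282.4435
dG = -190.99 - (-282.4435)
dG = 91.4535 kJ/mol, rounded to 4 dp:

91.4535 kJ/mol


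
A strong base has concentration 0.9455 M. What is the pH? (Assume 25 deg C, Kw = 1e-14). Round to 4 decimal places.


A strong base dissociates completely, so [OH-] equals the given concentration.
pOH = -log10([OH-]) = -log10(0.9455) = 0.024338
pH = 14 - pOH = 14 - 0.024338
pH = 13.975662, rounded to 4 dp:

13.9757


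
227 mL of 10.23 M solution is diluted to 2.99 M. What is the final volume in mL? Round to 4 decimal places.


Dilution: M1*V1 = M2*V2, solve for V2.
V2 = M1*V1 / M2
V2 = 10.23 * 227 / 2.99
V2 = 2322.21 / 2.99
V2 = 776.65886288 mL, rounded to 4 dp:

776.6589 mL


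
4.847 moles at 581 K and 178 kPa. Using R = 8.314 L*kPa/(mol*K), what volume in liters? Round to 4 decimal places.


PV = nRT, solve for V = nRT / P.
nRT = 4.847 * 8.314 * 581 = 23413.1136
V = 23413.1136 / 178
V = 131.53434607 L, rounded to 4 dp:

131.5343 L


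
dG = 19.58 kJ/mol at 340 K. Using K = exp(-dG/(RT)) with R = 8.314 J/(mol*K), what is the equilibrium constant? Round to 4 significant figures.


dG is in kJ/mol; multiply by 1000 to match R in J/(mol*K).
RT = 8.314 * 340 = 2826.76 J/mol
exponent = -dG*1000 / (RT) = -(19.58*1000) / 2826.76 = -6.92665808
K = exp(-6.92665808)
K = 0.00098127474, rounded to 4 significant figures:

0.0009813


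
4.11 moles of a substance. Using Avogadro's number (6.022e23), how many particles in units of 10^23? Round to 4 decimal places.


N = n * NA, then divide by 1e23 for the requested units.
N / 1e23 = n * 6.022
N / 1e23 = 4.11 * 6.022
N / 1e23 = 24.75042, rounded to 4 dp:

24.7504


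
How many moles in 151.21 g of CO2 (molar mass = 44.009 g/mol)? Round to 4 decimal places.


n = mass / M
n = 151.21 / 44.009
n = 3.43588811 mol, rounded to 4 dp:

3.4359 mol


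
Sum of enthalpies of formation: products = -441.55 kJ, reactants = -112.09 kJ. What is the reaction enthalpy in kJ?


dH_rxn = sum(dH_f products) - sum(dH_f reactants)
dH_rxn = -441.55 - (-112.09)
dH_rxn = -329.46 kJ:

-329.46 kJ


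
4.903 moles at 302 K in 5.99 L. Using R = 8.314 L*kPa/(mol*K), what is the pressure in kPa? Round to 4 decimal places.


PV = nRT, solve for P = nRT / V.
nRT = 4.903 * 8.314 * 302 = 12310.5897
P = 12310.5897 / 5.99
P = 2055.19026711 kPa, rounded to 4 dp:

2055.1903 kPa


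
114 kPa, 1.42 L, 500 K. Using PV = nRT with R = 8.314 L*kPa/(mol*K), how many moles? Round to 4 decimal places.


PV = nRT, solve for n = PV / (RT).
PV = 114 * 1.42 = 161.88
RT = 8.314 * 500 = 4157.0
n = 161.88 / 4157.0
n = 0.03894154 mol, rounded to 4 dp:

0.0389 mol


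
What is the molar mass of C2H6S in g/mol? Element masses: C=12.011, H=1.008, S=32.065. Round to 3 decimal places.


M = sum(count * atomic_mass) over atoms.
M = 2*12.011 + 6*1.008 + 1*32.065
M = 24.022 + 6.048 + 32.065
M = 62.135 g/mol, rounded to 3 dp:

62.135 g/mol


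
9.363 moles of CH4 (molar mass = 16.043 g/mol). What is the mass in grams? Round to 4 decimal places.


mass = n * M
mass = 9.363 * 16.043
mass = 150.210609 g, rounded to 4 dp:

150.2106 g


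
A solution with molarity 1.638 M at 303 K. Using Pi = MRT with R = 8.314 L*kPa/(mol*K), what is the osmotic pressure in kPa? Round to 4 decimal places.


Osmotic pressure (van't Hoff): Pi = M*R*T.
RT = 8.314 * 303 = 2519.142
Pi = 1.638 * 2519.142
Pi = 4126.354596 kPa, rounded to 4 dp:

4126.3546 kPa


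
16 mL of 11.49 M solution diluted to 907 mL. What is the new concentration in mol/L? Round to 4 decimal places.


Dilution: M1*V1 = M2*V2, solve for M2.
M2 = M1*V1 / V2
M2 = 11.49 * 16 / 907
M2 = 183.84 / 907
M2 = 0.20269019 mol/L, rounded to 4 dp:

0.2027 mol/L


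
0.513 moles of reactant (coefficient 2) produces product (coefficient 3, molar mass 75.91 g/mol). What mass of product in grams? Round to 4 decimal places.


Use the coefficient ratio to convert reactant moles to product moles, then multiply by the product's molar mass.
moles_P = moles_R * (coeff_P / coeff_R) = 0.513 * (3/2) = 0.7695
mass_P = moles_P * M_P = 0.7695 * 75.91
mass_P = 58.412745 g, rounded to 4 dp:

58.4127 g


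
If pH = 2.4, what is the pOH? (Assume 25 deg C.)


At 25 deg C, pH + pOH = 14.
pOH = 14 - pH = 14 - 2.4
pOH = 11.6:

11.60


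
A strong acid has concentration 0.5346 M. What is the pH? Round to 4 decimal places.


A strong acid dissociates completely, so [H+] equals the given concentration.
pH = -log10([H+]) = -log10(0.5346)
pH = 0.27197105, rounded to 4 dp:

0.2720


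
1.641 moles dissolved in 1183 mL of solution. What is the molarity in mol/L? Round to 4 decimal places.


Convert volume to liters: V_L = V_mL / 1000.
V_L = 1183 / 1000 = 1.183 L
M = n / V_L = 1.641 / 1.183
M = 1.38715131 mol/L, rounded to 4 dp:

1.3872 mol/L


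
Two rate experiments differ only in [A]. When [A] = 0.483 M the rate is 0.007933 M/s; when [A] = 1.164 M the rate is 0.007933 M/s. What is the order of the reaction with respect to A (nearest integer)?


Rate is proportional to [A]^n, so rate2/rate1 = ([A]2/[A]1)^n. Take logs to solve for n.
rate2/rate1 = 0.007933 / 0.007933 = 1.0
[A]2/[A]1 = 1.164 / 0.483 = 2.4099
n = ln(1.0) / ln(2.4099) = 0.0
Nearest integer order:

0


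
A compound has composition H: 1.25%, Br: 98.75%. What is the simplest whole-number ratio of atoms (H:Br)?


Assume 100 g of compound, divide each mass% by atomic mass to get moles, then normalize by the smallest to get a raw atom ratio.
Moles per 100 g: H: 1.25/1.008 = 1.2401, Br: 98.75/79.904 = 1.2359
Raw ratio (divide by min = 1.2359): H: 1.003, Br: 1.0
Multiply by 1 to clear fractions: H: 1.003 ~= 1, Br: 1.0 ~= 1
Reduce by GCD to get the simplest whole-number ratio:

1:1


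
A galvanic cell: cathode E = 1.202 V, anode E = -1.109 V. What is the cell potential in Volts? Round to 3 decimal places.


Standard cell potential: E_cell = E_cathode - E_anode.
E_cell = 1.202 - (-1.109)
E_cell = 2.311 V, rounded to 3 dp:

2.311 V


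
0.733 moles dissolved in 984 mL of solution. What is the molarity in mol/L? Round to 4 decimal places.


Convert volume to liters: V_L = V_mL / 1000.
V_L = 984 / 1000 = 0.984 L
M = n / V_L = 0.733 / 0.984
M = 0.7449187 mol/L, rounded to 4 dp:

0.7449 mol/L


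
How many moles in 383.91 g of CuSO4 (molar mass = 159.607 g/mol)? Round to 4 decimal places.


n = mass / M
n = 383.91 / 159.607
n = 2.40534563 mol, rounded to 4 dp:

2.4053 mol


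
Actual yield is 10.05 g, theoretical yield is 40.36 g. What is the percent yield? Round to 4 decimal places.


% yield = 100 * actual / theoretical
% yield = 100 * 10.05 / 40.36
% yield = 24.90089197 %, rounded to 4 dp:

24.9009 %


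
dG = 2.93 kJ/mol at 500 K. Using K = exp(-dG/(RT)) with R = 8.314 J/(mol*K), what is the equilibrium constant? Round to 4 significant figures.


dG is in kJ/mol; multiply by 1000 to match R in J/(mol*K).
RT = 8.314 * 500 = 4157.0 J/mol
exponent = -dG*1000 / (RT) = -(2.93*1000) / 4157.0 = -0.70483522
K = exp(-0.70483522)
K = 0.49419, rounded to 4 significant figures:

0.4942


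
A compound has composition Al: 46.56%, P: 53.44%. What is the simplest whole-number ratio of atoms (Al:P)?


Assume 100 g of compound, divide each mass% by atomic mass to get moles, then normalize by the smallest to get a raw atom ratio.
Moles per 100 g: Al: 46.56/26.982 = 1.7256, P: 53.44/30.974 = 1.7253
Raw ratio (divide by min = 1.7253): Al: 1.0, P: 1.0
Multiply by 1 to clear fractions: Al: 1.0 ~= 1, P: 1.0 ~= 1
Reduce by GCD to get the simplest whole-number ratio:

1:1


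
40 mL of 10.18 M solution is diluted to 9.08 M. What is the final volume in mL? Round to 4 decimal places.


Dilution: M1*V1 = M2*V2, solve for V2.
V2 = M1*V1 / M2
V2 = 10.18 * 40 / 9.08
V2 = 407.2 / 9.08
V2 = 44.84581498 mL, rounded to 4 dp:

44.8458 mL


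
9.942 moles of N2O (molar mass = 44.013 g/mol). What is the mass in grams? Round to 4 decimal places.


mass = n * M
mass = 9.942 * 44.013
mass = 437.577246 g, rounded to 4 dp:

437.5772 g


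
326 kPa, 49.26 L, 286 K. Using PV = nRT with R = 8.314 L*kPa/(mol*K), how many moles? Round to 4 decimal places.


PV = nRT, solve for n = PV / (RT).
PV = 326 * 49.26 = 16058.76
RT = 8.314 * 286 = 2377.804
n = 16058.76 / 2377.804
n = 6.75360963 mol, rounded to 4 dp:

6.7536 mol


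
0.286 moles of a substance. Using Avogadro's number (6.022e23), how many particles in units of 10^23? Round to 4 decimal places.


N = n * NA, then divide by 1e23 for the requested units.
N / 1e23 = n * 6.022
N / 1e23 = 0.286 * 6.022
N / 1e23 = 1.722292, rounded to 4 dp:

1.7223


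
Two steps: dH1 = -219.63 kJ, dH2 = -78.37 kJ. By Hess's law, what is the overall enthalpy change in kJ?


Hess's law: enthalpy is a state function, so add the step enthalpies.
dH_total = dH1 + dH2 = -219.63 + (-78.37)
dH_total = -298.0 kJ:

-298.00 kJ


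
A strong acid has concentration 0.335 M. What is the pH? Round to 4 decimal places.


A strong acid dissociates completely, so [H+] equals the given concentration.
pH = -log10([H+]) = -log10(0.335)
pH = 0.47495519, rounded to 4 dp:

0.4750


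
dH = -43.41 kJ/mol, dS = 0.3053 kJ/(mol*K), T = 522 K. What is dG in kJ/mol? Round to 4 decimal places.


Gibbs: dG = dH - T*dS (consistent units, dS already in kJ/(mol*K)).
T*dS = 522 * 0.3053 = 159.3666
dG = -43.41 - (159.3666)
dG = -202.7766 kJ/mol, rounded to 4 dp:

-202.7766 kJ/mol


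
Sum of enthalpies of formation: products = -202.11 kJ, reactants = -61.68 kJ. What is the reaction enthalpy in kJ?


dH_rxn = sum(dH_f products) - sum(dH_f reactants)
dH_rxn = -202.11 - (-61.68)
dH_rxn = -140.43 kJ:

-140.43 kJ


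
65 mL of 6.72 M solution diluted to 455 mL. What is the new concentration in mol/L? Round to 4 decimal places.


Dilution: M1*V1 = M2*V2, solve for M2.
M2 = M1*V1 / V2
M2 = 6.72 * 65 / 455
M2 = 436.8 / 455
M2 = 0.96 mol/L, rounded to 4 dp:

0.9600 mol/L


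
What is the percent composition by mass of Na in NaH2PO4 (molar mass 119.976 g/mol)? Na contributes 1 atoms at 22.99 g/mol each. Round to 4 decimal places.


pct = 100 * (n_elem * M_elem) / M_total
mass_contribution = 1 * 22.99 = 22.99 g/mol
pct = 100 * 22.99 / 119.976
pct = 19.16216577 %, rounded to 4 dp:

19.1622 %


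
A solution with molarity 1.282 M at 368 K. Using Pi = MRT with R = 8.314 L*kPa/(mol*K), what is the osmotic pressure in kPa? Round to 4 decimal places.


Osmotic pressure (van't Hoff): Pi = M*R*T.
RT = 8.314 * 368 = 3059.552
Pi = 1.282 * 3059.552
Pi = 3922.345664 kPa, rounded to 4 dp:

3922.3457 kPa


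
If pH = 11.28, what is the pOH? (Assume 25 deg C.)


At 25 deg C, pH + pOH = 14.
pOH = 14 - pH = 14 - 11.28
pOH = 2.72:

2.72


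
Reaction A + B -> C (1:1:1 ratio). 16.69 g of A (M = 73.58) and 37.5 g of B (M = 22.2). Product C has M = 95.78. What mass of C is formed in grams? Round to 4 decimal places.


Find moles of each reactant; the smaller value is the limiting reagent in a 1:1:1 reaction, so moles_C equals moles of the limiter.
n_A = mass_A / M_A = 16.69 / 73.58 = 0.226828 mol
n_B = mass_B / M_B = 37.5 / 22.2 = 1.689189 mol
Limiting reagent: A (smaller), n_limiting = 0.226828 mol
mass_C = n_limiting * M_C = 0.226828 * 95.78
mass_C = 21.72558584 g, rounded to 4 dp:

21.7256 g


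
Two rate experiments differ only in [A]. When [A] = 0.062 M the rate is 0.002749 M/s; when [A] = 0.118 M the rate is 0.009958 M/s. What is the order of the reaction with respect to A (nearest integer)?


Rate is proportional to [A]^n, so rate2/rate1 = ([A]2/[A]1)^n. Take logs to solve for n.
rate2/rate1 = 0.009958 / 0.002749 = 3.6224
[A]2/[A]1 = 0.118 / 0.062 = 1.9032
n = ln(3.6224) / ln(1.9032) = 2.0
Nearest integer order:

2


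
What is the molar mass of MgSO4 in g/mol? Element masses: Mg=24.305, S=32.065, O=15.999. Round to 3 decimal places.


M = sum(count * atomic_mass) over atoms.
M = 1*24.305 + 1*32.065 + 4*15.999
M = 24.305 + 32.065 + 63.996
M = 120.366 g/mol, rounded to 3 dp:

120.366 g/mol


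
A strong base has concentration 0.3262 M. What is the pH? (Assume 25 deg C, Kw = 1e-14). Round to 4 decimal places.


A strong base dissociates completely, so [OH-] equals the given concentration.
pOH = -log10([OH-]) = -log10(0.3262) = 0.486516
pH = 14 - pOH = 14 - 0.486516
pH = 13.513484, rounded to 4 dp:

13.5135


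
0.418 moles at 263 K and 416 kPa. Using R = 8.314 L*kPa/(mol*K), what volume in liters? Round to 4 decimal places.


PV = nRT, solve for V = nRT / P.
nRT = 0.418 * 8.314 * 263 = 913.9913
V = 913.9913 / 416
V = 2.19709447 L, rounded to 4 dp:

2.1971 L


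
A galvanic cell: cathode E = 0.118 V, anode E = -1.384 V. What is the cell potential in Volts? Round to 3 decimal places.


Standard cell potential: E_cell = E_cathode - E_anode.
E_cell = 0.118 - (-1.384)
E_cell = 1.502 V, rounded to 3 dp:

1.502 V


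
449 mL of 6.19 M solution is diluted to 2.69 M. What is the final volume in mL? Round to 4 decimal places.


Dilution: M1*V1 = M2*V2, solve for V2.
V2 = M1*V1 / M2
V2 = 6.19 * 449 / 2.69
V2 = 2779.31 / 2.69
V2 = 1033.20074349 mL, rounded to 4 dp:

1033.2007 mL


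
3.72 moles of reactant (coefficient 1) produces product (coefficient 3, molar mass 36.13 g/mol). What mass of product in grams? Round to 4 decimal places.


Use the coefficient ratio to convert reactant moles to product moles, then multiply by the product's molar mass.
moles_P = moles_R * (coeff_P / coeff_R) = 3.72 * (3/1) = 11.16
mass_P = moles_P * M_P = 11.16 * 36.13
mass_P = 403.2108 g, rounded to 4 dp:

403.2108 g


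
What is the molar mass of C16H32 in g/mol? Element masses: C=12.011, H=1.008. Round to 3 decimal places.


M = sum(count * atomic_mass) over atoms.
M = 16*12.011 + 32*1.008
M = 192.176 + 32.256
M = 224.432 g/mol, rounded to 3 dp:

224.432 g/mol


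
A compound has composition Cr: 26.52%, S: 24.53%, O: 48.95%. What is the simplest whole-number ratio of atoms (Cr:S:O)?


Assume 100 g of compound, divide each mass% by atomic mass to get moles, then normalize by the smallest to get a raw atom ratio.
Moles per 100 g: Cr: 26.52/51.996 = 0.51, S: 24.53/32.065 = 0.765, O: 48.95/15.999 = 3.0596
Raw ratio (divide by min = 0.51): Cr: 1.0, S: 1.5, O: 5.999
Multiply by 2 to clear fractions: Cr: 2.0 ~= 2, S: 3.0 ~= 3, O: 11.997 ~= 12
Reduce by GCD to get the simplest whole-number ratio:

2:3:12


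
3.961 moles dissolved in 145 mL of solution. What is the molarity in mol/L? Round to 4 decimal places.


Convert volume to liters: V_L = V_mL / 1000.
V_L = 145 / 1000 = 0.145 L
M = n / V_L = 3.961 / 0.145
M = 27.31724138 mol/L, rounded to 4 dp:

27.3172 mol/L


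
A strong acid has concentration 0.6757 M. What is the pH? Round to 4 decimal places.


A strong acid dissociates completely, so [H+] equals the given concentration.
pH = -log10([H+]) = -log10(0.6757)
pH = 0.17024608, rounded to 4 dp:

0.1702


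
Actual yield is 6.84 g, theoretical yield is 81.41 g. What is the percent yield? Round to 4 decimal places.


% yield = 100 * actual / theoretical
% yield = 100 * 6.84 / 81.41
% yield = 8.40191623 %, rounded to 4 dp:

8.4019 %


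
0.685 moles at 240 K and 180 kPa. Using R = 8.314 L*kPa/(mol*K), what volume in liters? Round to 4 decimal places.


PV = nRT, solve for V = nRT / P.
nRT = 0.685 * 8.314 * 240 = 1366.8216
V = 1366.8216 / 180
V = 7.59345333 L, rounded to 4 dp:

7.5935 L
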